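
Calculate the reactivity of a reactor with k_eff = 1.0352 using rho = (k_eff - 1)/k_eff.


rho = (k_eff - 1) / k_eff
rho = (1.0352 - 1) / 1.0352
rho = 0.034003

0.034003


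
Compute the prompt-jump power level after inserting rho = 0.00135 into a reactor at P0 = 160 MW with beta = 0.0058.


P1/P0 = beta / (beta - rho)
P1/P0 = 0.0058 / (0.0058 - 0.00135) = 1.303371
P1 = 160 * 1.303371 = 208.54 MW

208.54


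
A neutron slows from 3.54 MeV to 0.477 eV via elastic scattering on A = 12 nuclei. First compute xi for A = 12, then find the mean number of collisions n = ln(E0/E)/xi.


xi = 1 + (A-1)^2/(2A)*ln((A-1)/(A+1)) = 0.1577690 (for A = 12)
n = ln(E0/E) / xi
n = ln(3.54e6 / 0.477) / 0.1577690
n = ln(7.421384e+06) / 0.1577690 = 100.27

100.27


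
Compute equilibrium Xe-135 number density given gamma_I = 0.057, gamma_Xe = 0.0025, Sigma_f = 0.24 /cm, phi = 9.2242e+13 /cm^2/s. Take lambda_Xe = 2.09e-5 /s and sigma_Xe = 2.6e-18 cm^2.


Xe_eq = (gamma_I + gamma_Xe) * Sigma_f * phi / (lambda_Xe + sigma_Xe * phi)
Numerator = (0.057 + 0.0025) * 0.24 * 9.2242e+13 = 1.317216e+12
Denominator = 2.09e-5 + 2.6e-18 * 9.2242e+13 = 2.607292e-04
Xe_eq = 1.317216e+12 / 2.607292e-04 = 5.0520e+15 /cm^3

5.0520e+15


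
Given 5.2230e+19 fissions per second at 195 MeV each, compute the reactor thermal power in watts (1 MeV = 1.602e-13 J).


P = fission_rate * E_MeV * 1.602e-13
P = 5.2230e+19 * 195 * 1.602e-13
P = 1.6316e+09 W

1.6316e+09


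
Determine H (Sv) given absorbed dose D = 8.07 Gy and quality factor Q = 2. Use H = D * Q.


H = D * Q
H = 8.07 * 2
H = 16.140 Sv

16.140


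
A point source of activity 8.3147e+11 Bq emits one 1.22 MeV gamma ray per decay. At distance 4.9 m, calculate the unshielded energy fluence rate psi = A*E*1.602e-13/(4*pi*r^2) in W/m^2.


psi = A * E * 1.602e-13 / (4*pi*r^2)
psi = 8.3147e+11 * 1.22 * 1.602e-13 / (4*pi*4.9^2)
psi = 5.3860e-04 W/m^2

5.3860e-04


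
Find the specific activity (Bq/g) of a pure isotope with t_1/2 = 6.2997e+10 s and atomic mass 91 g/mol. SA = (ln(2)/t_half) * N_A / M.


lambda = ln(2) / t_half = ln(2) / 6.2997e+10 = 1.100286e-11 /s
SA = lambda * N_A / M
SA = 1.100286e-11 * 6.022e23 / 91
SA = 7.2812e+10 Bq/g

7.2812e+10


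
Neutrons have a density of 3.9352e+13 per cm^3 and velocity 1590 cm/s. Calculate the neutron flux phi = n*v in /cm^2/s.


phi = n * v
phi = 3.9352e+13 * 1590
phi = 6.2570e+16 /cm^2/s

6.2570e+16


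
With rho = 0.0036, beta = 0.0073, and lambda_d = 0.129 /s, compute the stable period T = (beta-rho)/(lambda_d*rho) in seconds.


T = (beta - rho) / (lambda_d * rho)
T = (0.0073 - 0.0036) / (0.129 * 0.0036)
T = 7.9673 s

7.9673


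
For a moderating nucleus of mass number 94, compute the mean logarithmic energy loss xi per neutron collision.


xi = 1 + (A-1)^2/(2A) * ln((A-1)/(A+1))
xi = 1 + (94-1)^2/(2*94) * ln((94-1)/(94 +1))
xi = 0.021126

0.021126


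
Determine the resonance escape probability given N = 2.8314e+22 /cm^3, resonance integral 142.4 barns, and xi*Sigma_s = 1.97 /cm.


p = exp(-N * I * 1e-24 / (xi*Sigma_s))
p = exp(-2.8314e+22 * 142.4 * 1e-24 / 1.97)
p = 0.12917

0.12917


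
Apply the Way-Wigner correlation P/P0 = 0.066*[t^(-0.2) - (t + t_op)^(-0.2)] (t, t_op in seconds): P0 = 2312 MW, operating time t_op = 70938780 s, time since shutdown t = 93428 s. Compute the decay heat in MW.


P/P0 = 0.066 * [t^(-0.2) - (t + t_op)^(-0.2)]
P/P0 = 0.066 * [93428^(-0.2) - (93428 + 70938780)^(-0.2)]
P/P0 = 0.066 * [0.1013689 - 0.02689732] = 0.004915124
P = 2312 * 0.004915124 = 11.364 MW

11.364


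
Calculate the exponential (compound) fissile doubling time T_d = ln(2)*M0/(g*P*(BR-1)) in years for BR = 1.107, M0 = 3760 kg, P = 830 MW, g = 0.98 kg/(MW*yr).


Breeding gain G = BR - 1 = 1.107 - 1 = 0.107
Fissile production rate = g * P * G = 0.98 * 830 * 0.107 = 87.0338 kg/yr
T_d = ln(2) * M0 / (g * P * G)
T_d = ln(2) * 3760 / 87.0338 = 29.945 yr

29.945


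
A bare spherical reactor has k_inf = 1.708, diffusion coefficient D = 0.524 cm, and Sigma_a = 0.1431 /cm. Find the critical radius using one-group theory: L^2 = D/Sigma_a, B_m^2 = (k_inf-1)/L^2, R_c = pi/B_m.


L^2 = D / Sigma_a = 0.524 / 0.1431 = 3.661775 cm^2
B_m^2 = (k_inf - 1) / L^2 = (1.708 - 1) / 3.661775 = 0.1933489 /cm^2
For a bare sphere: B_g = pi/R, so R_c = pi / sqrt(B_m^2)
R_c = pi / sqrt(0.1933489) = 7.1446 cm

7.1446


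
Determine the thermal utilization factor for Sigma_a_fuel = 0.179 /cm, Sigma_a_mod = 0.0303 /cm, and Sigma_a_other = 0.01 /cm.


f = Sigma_a_fuel / (Sigma_a_fuel + Sigma_a_mod + Sigma_a_other)
f = 0.179 / (0.179 + 0.0303 + 0.01)
f = 0.81623

0.81623


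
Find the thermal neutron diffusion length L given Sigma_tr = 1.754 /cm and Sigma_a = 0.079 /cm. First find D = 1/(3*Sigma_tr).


D = 1 / (3 * Sigma_tr) = 1 / (3 * 1.754) = 0.1900418 cm
L = sqrt(D / Sigma_a)
L = sqrt(0.1900418 / 0.079)
L = 1.5510 cm

1.5510


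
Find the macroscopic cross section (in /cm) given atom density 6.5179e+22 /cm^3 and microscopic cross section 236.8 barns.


Sigma = N * sigma_barns * 1e-24
Sigma = 6.5179e+22 * 236.8 * 1e-24
Sigma = 15.434 /cm

15.434


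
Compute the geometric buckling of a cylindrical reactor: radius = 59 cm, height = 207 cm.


B^2 = (2.405/R)^2 + (pi/H)^2
B^2 = (2.405/59)^2 + (pi/207)^2
B^2 = 0.0018919 /cm^2

0.0018919


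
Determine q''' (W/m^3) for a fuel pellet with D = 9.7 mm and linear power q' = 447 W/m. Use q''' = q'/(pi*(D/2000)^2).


r = D / 2 / 1000 = 9.7 / 2 / 1000 = 0.00485 m
q''' = q' / (pi * r^2)
q''' = 447 / (pi * 0.00485^2)
q''' = 6.0489e+06 W/m^3

6.0489e+06


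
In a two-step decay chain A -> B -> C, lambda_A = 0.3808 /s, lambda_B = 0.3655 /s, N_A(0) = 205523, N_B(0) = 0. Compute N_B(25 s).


N_B(t) = lambda_A * N_A0 / (lambda_B - lambda_A) * [exp(-lambda_A*t) - exp(-lambda_B*t)]
exp(-0.3808*25) = 7.336966e-05; exp(-0.3655*25) = 1.075559e-04
N_B = 0.3808 * 205523 / (0.3655 - 0.3808) * (7.336966e-05 - 1.075559e-04)
N_B = 174.87

174.87


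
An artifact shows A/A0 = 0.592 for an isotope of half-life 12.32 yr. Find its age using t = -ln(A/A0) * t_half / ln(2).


lambda = ln(2) / t_half = ln(2) / 12.32 = 0.05626195 /yr
t = -ln(A/A0) / lambda
t = -ln(0.592) / 0.05626195
t = 9.3180 yr

9.3180


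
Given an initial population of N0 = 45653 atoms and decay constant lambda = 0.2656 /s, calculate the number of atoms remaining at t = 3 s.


N = N0 * exp(-lambda * t)
N = 45653 * exp(-0.2656 * 3)
N = 20579

20579


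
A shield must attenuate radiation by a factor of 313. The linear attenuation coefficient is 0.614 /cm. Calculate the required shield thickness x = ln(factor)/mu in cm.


x = ln(factor) / mu
x = ln(313) / 0.614
x = 9.3586 cm

9.3586


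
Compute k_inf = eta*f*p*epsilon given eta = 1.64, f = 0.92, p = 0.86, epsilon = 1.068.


k_inf = eta * f * p * epsilon
k_inf = 1.64 * 0.92 * 0.86 * 1.068
k_inf = 1.3858

1.3858


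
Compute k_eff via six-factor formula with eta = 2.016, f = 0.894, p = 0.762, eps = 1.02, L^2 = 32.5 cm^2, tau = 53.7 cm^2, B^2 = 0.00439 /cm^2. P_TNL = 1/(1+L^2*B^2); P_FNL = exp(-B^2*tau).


k_inf = eta*f*p*eps = 2.016*0.894*0.762*1.02 = 1.400823
P_TNL = 1/(1 + L^2*B^2) = 1/(1 + 32.5*0.00439) = 0.8751395
P_FNL = exp(-B^2*tau) = exp(-0.00439*53.7) = 0.7899837
k_eff = k_inf * P_TNL * P_FNL = 1.400823 * 0.8751395 * 0.7899837
k_eff = 0.96845

0.96845


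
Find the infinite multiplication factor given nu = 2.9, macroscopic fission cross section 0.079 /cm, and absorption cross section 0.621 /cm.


k_inf = nu * Sigma_f / Sigma_a
k_inf = 2.9 * 0.079 / 0.621
k_inf = 0.36892

0.36892


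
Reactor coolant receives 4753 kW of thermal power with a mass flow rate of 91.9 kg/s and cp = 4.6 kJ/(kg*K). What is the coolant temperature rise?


dT = Q / (m_dot * cp)
dT = 4753 / (91.9 * 4.6)
dT = 11.243 C

11.243


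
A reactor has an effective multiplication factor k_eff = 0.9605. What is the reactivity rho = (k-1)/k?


rho = (k_eff - 1) / k_eff
rho = (0.9605 - 1) / 0.9605
rho = -0.041124

-0.041124


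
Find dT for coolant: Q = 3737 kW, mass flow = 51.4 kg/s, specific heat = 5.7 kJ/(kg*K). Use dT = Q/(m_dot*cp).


dT = Q / (m_dot * cp)
dT = 3737 / (51.4 * 5.7)
dT = 12.755 C

12.755


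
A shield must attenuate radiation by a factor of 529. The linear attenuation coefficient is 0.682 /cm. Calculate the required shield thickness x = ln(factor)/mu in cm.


x = ln(factor) / mu
x = ln(529) / 0.682
x = 9.1950 cm

9.1950


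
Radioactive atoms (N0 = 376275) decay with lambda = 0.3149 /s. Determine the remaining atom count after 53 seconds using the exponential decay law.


N = N0 * exp(-lambda * t)
N = 376275 * exp(-0.3149 * 53)
N = 0.021245

0.021245


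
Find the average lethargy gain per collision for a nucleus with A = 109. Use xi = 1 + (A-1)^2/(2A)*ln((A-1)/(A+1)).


xi = 1 + (A-1)^2/(2A) * ln((A-1)/(A+1))
xi = 1 + (109-1)^2/(2*109) * ln((109-1)/(109 +1))
xi = 0.018237

0.018237


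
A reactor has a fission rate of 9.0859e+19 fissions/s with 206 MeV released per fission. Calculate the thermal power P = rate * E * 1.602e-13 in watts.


P = fission_rate * E_MeV * 1.602e-13
P = 9.0859e+19 * 206 * 1.602e-13
P = 2.9985e+09 W

2.9985e+09


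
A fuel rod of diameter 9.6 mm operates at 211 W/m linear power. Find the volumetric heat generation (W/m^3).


r = D / 2 / 1000 = 9.6 / 2 / 1000 = 0.0048 m
q''' = q' / (pi * r^2)
q''' = 211 / (pi * 0.0048^2)
q''' = 2.9151e+06 W/m^3

2.9151e+06


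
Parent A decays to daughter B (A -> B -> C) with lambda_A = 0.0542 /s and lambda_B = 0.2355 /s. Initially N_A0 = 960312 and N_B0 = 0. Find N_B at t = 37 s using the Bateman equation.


N_B(t) = lambda_A * N_A0 / (lambda_B - lambda_A) * [exp(-lambda_A*t) - exp(-lambda_B*t)]
exp(-0.0542*37) = 0.1346064; exp(-0.2355*37) = 1.643520e-04
N_B = 0.0542 * 960312 / (0.2355 - 0.0542) * (0.1346064 - 1.643520e-04)
N_B = 38597

38597


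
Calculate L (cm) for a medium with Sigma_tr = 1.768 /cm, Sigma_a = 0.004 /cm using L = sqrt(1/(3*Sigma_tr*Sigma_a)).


D = 1 / (3 * Sigma_tr) = 1 / (3 * 1.768) = 0.1885370 cm
L = sqrt(D / Sigma_a)
L = sqrt(0.1885370 / 0.004)
L = 6.8654 cm

6.8654


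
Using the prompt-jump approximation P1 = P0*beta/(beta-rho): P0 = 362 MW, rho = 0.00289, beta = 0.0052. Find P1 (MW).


P1/P0 = beta / (beta - rho)
P1/P0 = 0.0052 / (0.0052 - 0.00289) = 2.251082
P1 = 362 * 2.251082 = 814.89 MW

814.89


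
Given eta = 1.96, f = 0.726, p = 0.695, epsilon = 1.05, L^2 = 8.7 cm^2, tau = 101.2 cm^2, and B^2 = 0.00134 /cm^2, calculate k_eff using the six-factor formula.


k_inf = eta*f*p*eps = 1.96*0.726*0.695*1.05 = 1.038405
P_TNL = 1/(1 + L^2*B^2) = 1/(1 + 8.7*0.00134) = 0.9884763
P_FNL = exp(-B^2*tau) = exp(-0.00134*101.2) = 0.8731849
k_eff = k_inf * P_TNL * P_FNL = 1.038405 * 0.9884763 * 0.8731849
k_eff = 0.89627

0.89627


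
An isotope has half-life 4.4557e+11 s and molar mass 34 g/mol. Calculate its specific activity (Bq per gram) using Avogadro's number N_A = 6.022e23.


lambda = ln(2) / t_half = ln(2) / 4.4557e+11 = 1.555641e-12 /s
SA = lambda * N_A / M
SA = 1.555641e-12 * 6.022e23 / 34
SA = 2.7553e+10 Bq/g

2.7553e+10


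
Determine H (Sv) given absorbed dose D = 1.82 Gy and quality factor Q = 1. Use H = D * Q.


H = D * Q
H = 1.82 * 1
H = 1.8200 Sv

1.8200


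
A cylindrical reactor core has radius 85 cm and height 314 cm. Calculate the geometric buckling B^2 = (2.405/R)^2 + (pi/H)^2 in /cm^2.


B^2 = (2.405/R)^2 + (pi/H)^2
B^2 = (2.405/85)^2 + (pi/314)^2
B^2 = 9.0066e-04 /cm^2

9.0066e-04


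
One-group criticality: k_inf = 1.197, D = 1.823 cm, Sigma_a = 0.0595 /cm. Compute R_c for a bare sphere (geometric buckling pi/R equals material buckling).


L^2 = D / Sigma_a = 1.823 / 0.0595 = 30.63866 cm^2
B_m^2 = (k_inf - 1) / L^2 = (1.197 - 1) / 30.63866 = 0.006429785 /cm^2
For a bare sphere: B_g = pi/R, so R_c = pi / sqrt(B_m^2)
R_c = pi / sqrt(0.006429785) = 39.179 cm

39.179


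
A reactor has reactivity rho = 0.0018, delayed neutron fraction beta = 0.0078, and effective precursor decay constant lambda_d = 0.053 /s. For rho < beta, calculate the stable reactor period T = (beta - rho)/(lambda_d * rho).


T = (beta - rho) / (lambda_d * rho)
T = (0.0078 - 0.0018) / (0.053 * 0.0018)
T = 62.893 s

62.893


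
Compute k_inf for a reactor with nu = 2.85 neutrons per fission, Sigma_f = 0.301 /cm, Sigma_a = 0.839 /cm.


k_inf = nu * Sigma_f / Sigma_a
k_inf = 2.85 * 0.301 / 0.839
k_inf = 1.0225

1.0225


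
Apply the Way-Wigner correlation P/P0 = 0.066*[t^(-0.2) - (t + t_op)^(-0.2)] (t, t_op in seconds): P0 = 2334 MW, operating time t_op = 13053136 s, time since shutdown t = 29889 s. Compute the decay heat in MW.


P/P0 = 0.066 * [t^(-0.2) - (t + t_op)^(-0.2)]
P/P0 = 0.066 * [29889^(-0.2) - (29889 + 13053136)^(-0.2)]
P/P0 = 0.066 * [0.1273203 - 0.03772753] = 0.005913123
P = 2334 * 0.005913123 = 13.801 MW

13.801


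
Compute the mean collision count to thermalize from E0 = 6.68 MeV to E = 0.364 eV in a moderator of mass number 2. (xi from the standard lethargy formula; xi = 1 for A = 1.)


xi = 1 + (A-1)^2/(2A)*ln((A-1)/(A+1)) = 0.7253469 (for A = 2)
n = ln(E0/E) / xi
n = ln(6.68e6 / 0.364) / 0.7253469
n = ln(1.835165e+07) / 0.7253469 = 23.058

23.058


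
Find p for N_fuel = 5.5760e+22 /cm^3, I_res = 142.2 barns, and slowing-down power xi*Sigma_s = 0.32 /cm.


p = exp(-N * I * 1e-24 / (xi*Sigma_s))
p = exp(-5.5760e+22 * 142.2 * 1e-24 / 0.32)
p = 1.7334e-11

1.7334e-11


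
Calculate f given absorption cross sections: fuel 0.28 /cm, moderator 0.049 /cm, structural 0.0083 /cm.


f = Sigma_a_fuel / (Sigma_a_fuel + Sigma_a_mod + Sigma_a_other)
f = 0.28 / (0.28 + 0.049 + 0.0083)
f = 0.83012

0.83012


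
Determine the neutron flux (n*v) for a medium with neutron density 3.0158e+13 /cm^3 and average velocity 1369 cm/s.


phi = n * v
phi = 3.0158e+13 * 1369
phi = 4.1286e+16 /cm^2/s

4.1286e+16


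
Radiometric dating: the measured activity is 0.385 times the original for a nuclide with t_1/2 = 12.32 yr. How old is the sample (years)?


lambda = ln(2) / t_half = ln(2) / 12.32 = 0.05626195 /yr
t = -ln(A/A0) / lambda
t = -ln(0.385) / 0.05626195
t = 16.965 yr

16.965


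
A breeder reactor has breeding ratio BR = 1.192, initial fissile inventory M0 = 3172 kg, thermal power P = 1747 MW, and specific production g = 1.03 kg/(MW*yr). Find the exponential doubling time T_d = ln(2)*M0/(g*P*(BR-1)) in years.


Breeding gain G = BR - 1 = 1.192 - 1 = 0.192
Fissile production rate = g * P * G = 1.03 * 1747 * 0.192 = 345.48672 kg/yr
T_d = ln(2) * M0 / (g * P * G)
T_d = ln(2) * 3172 / 345.48672 = 6.3640 yr

6.3640


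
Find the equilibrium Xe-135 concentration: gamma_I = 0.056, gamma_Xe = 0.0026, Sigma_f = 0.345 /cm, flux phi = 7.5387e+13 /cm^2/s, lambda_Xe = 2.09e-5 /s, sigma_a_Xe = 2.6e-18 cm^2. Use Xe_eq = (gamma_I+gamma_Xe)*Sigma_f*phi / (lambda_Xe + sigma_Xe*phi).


Xe_eq = (gamma_I + gamma_Xe) * Sigma_f * phi / (lambda_Xe + sigma_Xe * phi)
Numerator = (0.056 + 0.0026) * 0.345 * 7.5387e+13 = 1.524099e+12
Denominator = 2.09e-5 + 2.6e-18 * 7.5387e+13 = 2.169062e-04
Xe_eq = 1.524099e+12 / 2.169062e-04 = 7.0265e+15 /cm^3

7.0265e+15


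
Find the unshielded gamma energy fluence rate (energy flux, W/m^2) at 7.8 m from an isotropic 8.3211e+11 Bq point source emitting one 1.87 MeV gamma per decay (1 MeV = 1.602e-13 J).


psi = A * E * 1.602e-13 / (4*pi*r^2)
psi = 8.3211e+11 * 1.87 * 1.602e-13 / (4*pi*7.8^2)
psi = 3.2605e-04 W/m^2

3.2605e-04


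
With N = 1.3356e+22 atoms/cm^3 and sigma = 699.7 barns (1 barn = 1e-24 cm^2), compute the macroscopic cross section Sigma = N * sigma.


Sigma = N * sigma_barns * 1e-24
Sigma = 1.3356e+22 * 699.7 * 1e-24
Sigma = 9.3452 /cm

9.3452


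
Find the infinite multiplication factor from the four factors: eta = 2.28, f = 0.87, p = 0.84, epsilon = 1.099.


k_inf = eta * f * p * epsilon
k_inf = 2.28 * 0.87 * 0.84 * 1.099
k_inf = 1.8312

1.8312


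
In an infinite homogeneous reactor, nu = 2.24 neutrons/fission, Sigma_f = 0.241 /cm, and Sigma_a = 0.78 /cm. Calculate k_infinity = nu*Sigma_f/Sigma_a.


k_inf = nu * Sigma_f / Sigma_a
k_inf = 2.24 * 0.241 / 0.78
k_inf = 0.69210

0.69210


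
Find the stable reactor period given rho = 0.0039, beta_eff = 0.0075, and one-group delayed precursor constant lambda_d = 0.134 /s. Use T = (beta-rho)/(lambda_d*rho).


T = (beta - rho) / (lambda_d * rho)
T = (0.0075 - 0.0039) / (0.134 * 0.0039)
T = 6.8886 s

6.8886


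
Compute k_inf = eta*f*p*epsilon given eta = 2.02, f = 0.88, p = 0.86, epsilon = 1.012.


k_inf = eta * f * p * epsilon
k_inf = 2.02 * 0.88 * 0.86 * 1.012
k_inf = 1.5471

1.5471


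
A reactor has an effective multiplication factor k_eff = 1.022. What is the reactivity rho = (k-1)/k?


rho = (k_eff - 1) / k_eff
rho = (1.022 - 1) / 1.022
rho = 0.021526

0.021526


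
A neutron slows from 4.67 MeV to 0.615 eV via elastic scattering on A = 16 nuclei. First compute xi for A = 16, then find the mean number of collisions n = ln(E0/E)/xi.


xi = 1 + (A-1)^2/(2A)*ln((A-1)/(A+1)) = 0.1199467 (for A = 16)
n = ln(E0/E) / xi
n = ln(4.67e6 / 0.615) / 0.1199467
n = ln(7.593496e+06) / 0.1199467 = 132.08

132.08


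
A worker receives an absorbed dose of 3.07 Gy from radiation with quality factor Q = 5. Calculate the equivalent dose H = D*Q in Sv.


H = D * Q
H = 3.07 * 5
H = 15.350 Sv

15.350


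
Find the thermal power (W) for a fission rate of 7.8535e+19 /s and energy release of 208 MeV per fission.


P = fission_rate * E_MeV * 1.602e-13
P = 7.8535e+19 * 208 * 1.602e-13
P = 2.6169e+09 W

2.6169e+09


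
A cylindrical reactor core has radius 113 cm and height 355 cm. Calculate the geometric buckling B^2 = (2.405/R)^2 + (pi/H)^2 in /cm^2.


B^2 = (2.405/R)^2 + (pi/H)^2
B^2 = (2.405/113)^2 + (pi/355)^2
B^2 = 5.3129e-04 /cm^2

5.3129e-04


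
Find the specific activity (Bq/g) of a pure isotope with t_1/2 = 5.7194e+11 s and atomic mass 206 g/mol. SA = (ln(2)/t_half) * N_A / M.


lambda = ln(2) / t_half = ln(2) / 5.7194e+11 = 1.211923e-12 /s
SA = lambda * N_A / M
SA = 1.211923e-12 * 6.022e23 / 206
SA = 3.5428e+09 Bq/g

3.5428e+09


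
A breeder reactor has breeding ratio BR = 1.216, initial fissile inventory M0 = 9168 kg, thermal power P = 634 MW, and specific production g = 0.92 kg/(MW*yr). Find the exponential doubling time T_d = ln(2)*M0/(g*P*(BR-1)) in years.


Breeding gain G = BR - 1 = 1.216 - 1 = 0.216
Fissile production rate = g * P * G = 0.92 * 634 * 0.216 = 125.98848 kg/yr
T_d = ln(2) * M0 / (g * P * G)
T_d = ln(2) * 9168 / 125.98848 = 50.439 yr

50.439


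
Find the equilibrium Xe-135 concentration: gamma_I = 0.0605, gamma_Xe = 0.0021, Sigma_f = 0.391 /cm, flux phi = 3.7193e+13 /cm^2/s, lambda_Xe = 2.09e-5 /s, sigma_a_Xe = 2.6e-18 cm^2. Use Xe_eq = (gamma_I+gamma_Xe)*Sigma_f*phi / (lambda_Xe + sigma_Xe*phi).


Xe_eq = (gamma_I + gamma_Xe) * Sigma_f * phi / (lambda_Xe + sigma_Xe * phi)
Numerator = (0.0605 + 0.0021) * 0.391 * 3.7193e+13 = 9.103582e+11
Denominator = 2.09e-5 + 2.6e-18 * 3.7193e+13 = 1.176018e-04
Xe_eq = 9.103582e+11 / 1.176018e-04 = 7.7410e+15 /cm^3

7.7410e+15


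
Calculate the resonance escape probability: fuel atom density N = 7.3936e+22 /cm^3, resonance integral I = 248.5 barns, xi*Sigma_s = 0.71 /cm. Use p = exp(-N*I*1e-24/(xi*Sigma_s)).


p = exp(-N * I * 1e-24 / (xi*Sigma_s))
p = exp(-7.3936e+22 * 248.5 * 1e-24 / 0.71)
p = 5.7743e-12

5.7743e-12


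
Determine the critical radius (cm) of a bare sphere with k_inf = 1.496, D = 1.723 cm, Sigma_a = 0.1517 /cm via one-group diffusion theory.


L^2 = D / Sigma_a = 1.723 / 0.1517 = 11.35794 cm^2
B_m^2 = (k_inf - 1) / L^2 = (1.496 - 1) / 11.35794 = 0.04366989 /cm^2
For a bare sphere: B_g = pi/R, so R_c = pi / sqrt(B_m^2)
R_c = pi / sqrt(0.04366989) = 15.033 cm

15.033


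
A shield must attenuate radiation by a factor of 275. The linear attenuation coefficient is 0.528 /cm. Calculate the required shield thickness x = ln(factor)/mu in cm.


x = ln(factor) / mu
x = ln(275) / 0.528
x = 10.638 cm

10.638


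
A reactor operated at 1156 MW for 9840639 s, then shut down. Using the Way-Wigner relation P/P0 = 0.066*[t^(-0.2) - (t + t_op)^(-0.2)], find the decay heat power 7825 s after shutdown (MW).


P/P0 = 0.066 * [t^(-0.2) - (t + t_op)^(-0.2)]
P/P0 = 0.066 * [7825^(-0.2) - (7825 + 9840639)^(-0.2)]
P/P0 = 0.066 * [0.1664574 - 0.03993248] = 0.008350645
P = 1156 * 0.008350645 = 9.6533 MW

9.6533


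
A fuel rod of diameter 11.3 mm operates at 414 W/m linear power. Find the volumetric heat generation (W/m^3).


r = D / 2 / 1000 = 11.3 / 2 / 1000 = 0.00565 m
q''' = q' / (pi * r^2)
q''' = 414 / (pi * 0.00565^2)
q''' = 4.1281e+06 W/m^3

4.1281e+06


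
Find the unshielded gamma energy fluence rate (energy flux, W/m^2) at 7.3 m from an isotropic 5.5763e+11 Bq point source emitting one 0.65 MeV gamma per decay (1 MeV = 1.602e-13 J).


psi = A * E * 1.602e-13 / (4*pi*r^2)
psi = 5.5763e+11 * 0.65 * 1.602e-13 / (4*pi*7.3^2)
psi = 8.6709e-05 W/m^2

8.6709e-05


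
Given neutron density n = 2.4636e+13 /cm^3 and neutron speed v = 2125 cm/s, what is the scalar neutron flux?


phi = n * v
phi = 2.4636e+13 * 2125
phi = 5.2352e+16 /cm^2/s

5.2352e+16


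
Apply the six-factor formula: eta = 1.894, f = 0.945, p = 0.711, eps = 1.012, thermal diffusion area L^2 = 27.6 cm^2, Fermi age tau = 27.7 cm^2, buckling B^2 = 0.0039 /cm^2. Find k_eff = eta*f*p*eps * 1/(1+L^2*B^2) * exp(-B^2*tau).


k_inf = eta*f*p*eps = 1.894*0.945*0.711*1.012 = 1.287840
P_TNL = 1/(1 + L^2*B^2) = 1/(1 + 27.6*0.0039) = 0.9028204
P_FNL = exp(-B^2*tau) = exp(-0.0039*27.7) = 0.8976007
k_eff = k_inf * P_TNL * P_FNL = 1.287840 * 0.9028204 * 0.8976007
k_eff = 1.0436

1.0436


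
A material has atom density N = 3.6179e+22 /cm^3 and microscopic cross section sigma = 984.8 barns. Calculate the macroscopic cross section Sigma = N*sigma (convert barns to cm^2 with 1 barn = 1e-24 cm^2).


Sigma = N * sigma_barns * 1e-24
Sigma = 3.6179e+22 * 984.8 * 1e-24
Sigma = 35.629 /cm

35.629


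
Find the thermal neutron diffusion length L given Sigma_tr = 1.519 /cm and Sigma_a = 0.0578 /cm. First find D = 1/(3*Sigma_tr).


D = 1 / (3 * Sigma_tr) = 1 / (3 * 1.519) = 0.2194426 cm
L = sqrt(D / Sigma_a)
L = sqrt(0.2194426 / 0.0578)
L = 1.9485 cm

1.9485


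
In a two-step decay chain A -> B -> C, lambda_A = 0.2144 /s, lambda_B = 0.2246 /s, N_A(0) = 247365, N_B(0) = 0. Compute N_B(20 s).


N_B(t) = lambda_A * N_A0 / (lambda_B - lambda_A) * [exp(-lambda_A*t) - exp(-lambda_B*t)]
exp(-0.2144*20) = 0.01373236; exp(-0.2246*20) = 0.01119822
N_B = 0.2144 * 247365 / (0.2246 - 0.2144) * (0.01373236 - 0.01119822)
N_B = 13176

13176


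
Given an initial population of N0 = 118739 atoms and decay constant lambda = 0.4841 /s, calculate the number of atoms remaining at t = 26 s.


N = N0 * exp(-lambda * t)
N = 118739 * exp(-0.4841 * 26)
N = 0.40579

0.40579


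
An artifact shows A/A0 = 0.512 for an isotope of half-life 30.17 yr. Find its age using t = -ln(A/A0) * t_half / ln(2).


lambda = ln(2) / t_half = ln(2) / 30.17 = 0.02297472 /yr
t = -ln(A/A0) / lambda
t = -ln(0.512) / 0.02297472
t = 29.138 yr

29.138


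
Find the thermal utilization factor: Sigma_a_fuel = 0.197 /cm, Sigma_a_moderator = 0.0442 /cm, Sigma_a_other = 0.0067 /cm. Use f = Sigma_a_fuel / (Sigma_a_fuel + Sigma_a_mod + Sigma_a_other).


f = Sigma_a_fuel / (Sigma_a_fuel + Sigma_a_mod + Sigma_a_other)
f = 0.197 / (0.197 + 0.0442 + 0.0067)
f = 0.79468

0.79468


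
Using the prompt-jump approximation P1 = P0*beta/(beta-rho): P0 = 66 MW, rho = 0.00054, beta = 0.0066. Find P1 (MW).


P1/P0 = beta / (beta - rho)
P1/P0 = 0.0066 / (0.0066 - 0.00054) = 1.089109
P1 = 66 * 1.089109 = 71.881 MW

71.881


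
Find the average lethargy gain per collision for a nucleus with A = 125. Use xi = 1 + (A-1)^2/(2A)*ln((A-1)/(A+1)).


xi = 1 + (A-1)^2/(2A) * ln((A-1)/(A+1))
xi = 1 + (125-1)^2/(2*125) * ln((125-1)/(125 +1))
xi = 0.015915

0.015915


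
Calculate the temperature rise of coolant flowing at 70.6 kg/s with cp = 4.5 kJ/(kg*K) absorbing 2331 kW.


dT = Q / (m_dot * cp)
dT = 2331 / (70.6 * 4.5)
dT = 7.3371 C

7.3371


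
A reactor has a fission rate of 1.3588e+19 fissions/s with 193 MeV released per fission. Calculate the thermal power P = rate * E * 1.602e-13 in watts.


P = fission_rate * E_MeV * 1.602e-13
P = 1.3588e+19 * 193 * 1.602e-13
P = 4.2012e+08 W

4.2012e+08


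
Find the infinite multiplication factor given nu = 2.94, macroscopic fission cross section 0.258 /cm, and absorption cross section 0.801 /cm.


k_inf = nu * Sigma_f / Sigma_a
k_inf = 2.94 * 0.258 / 0.801
k_inf = 0.94697

0.94697


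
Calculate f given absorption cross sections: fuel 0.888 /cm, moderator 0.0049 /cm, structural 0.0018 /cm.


f = Sigma_a_fuel / (Sigma_a_fuel + Sigma_a_mod + Sigma_a_other)
f = 0.888 / (0.888 + 0.0049 + 0.0018)
f = 0.99251

0.99251


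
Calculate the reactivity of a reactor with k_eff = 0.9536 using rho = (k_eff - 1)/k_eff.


rho = (k_eff - 1) / k_eff
rho = (0.9536 - 1) / 0.9536
rho = -0.048658

-0.048658


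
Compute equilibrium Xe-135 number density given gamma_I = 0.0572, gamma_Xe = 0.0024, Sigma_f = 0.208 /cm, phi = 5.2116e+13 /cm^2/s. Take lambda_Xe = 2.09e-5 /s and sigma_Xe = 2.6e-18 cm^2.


Xe_eq = (gamma_I + gamma_Xe) * Sigma_f * phi / (lambda_Xe + sigma_Xe * phi)
Numerator = (0.0572 + 0.0024) * 0.208 * 5.2116e+13 = 6.460716e+11
Denominator = 2.09e-5 + 2.6e-18 * 5.2116e+13 = 1.564016e-04
Xe_eq = 6.460716e+11 / 1.564016e-04 = 4.1309e+15 /cm^3

4.1309e+15


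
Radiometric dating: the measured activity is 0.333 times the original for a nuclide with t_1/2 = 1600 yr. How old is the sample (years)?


lambda = ln(2) / t_half = ln(2) / 1600 = 4.332170e-04 /yr
t = -ln(A/A0) / lambda
t = -ln(0.333) / 4.332170e-04
t = 2538.2 yr

2538.2


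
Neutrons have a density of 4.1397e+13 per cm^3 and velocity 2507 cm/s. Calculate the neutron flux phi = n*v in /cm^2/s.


phi = n * v
phi = 4.1397e+13 * 2507
phi = 1.0378e+17 /cm^2/s

1.0378e+17


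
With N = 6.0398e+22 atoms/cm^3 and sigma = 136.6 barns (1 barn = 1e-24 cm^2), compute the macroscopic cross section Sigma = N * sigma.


Sigma = N * sigma_barns * 1e-24
Sigma = 6.0398e+22 * 136.6 * 1e-24
Sigma = 8.2504 /cm

8.2504


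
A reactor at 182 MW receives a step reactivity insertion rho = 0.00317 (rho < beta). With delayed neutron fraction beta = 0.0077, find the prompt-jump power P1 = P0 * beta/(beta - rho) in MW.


P1/P0 = beta / (beta - rho)
P1/P0 = 0.0077 / (0.0077 - 0.00317) = 1.699779
P1 = 182 * 1.699779 = 309.36 MW

309.36


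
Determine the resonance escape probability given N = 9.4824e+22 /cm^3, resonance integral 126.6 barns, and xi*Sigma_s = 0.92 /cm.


p = exp(-N * I * 1e-24 / (xi*Sigma_s))
p = exp(-9.4824e+22 * 126.6 * 1e-24 / 0.92)
p = 2.1531e-06

2.1531e-06


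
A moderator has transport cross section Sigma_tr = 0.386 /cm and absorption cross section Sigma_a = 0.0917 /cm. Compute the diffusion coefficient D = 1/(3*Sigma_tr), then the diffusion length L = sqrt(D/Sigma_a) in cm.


D = 1 / (3 * Sigma_tr) = 1 / (3 * 0.386) = 0.8635579 cm
L = sqrt(D / Sigma_a)
L = sqrt(0.8635579 / 0.0917)
L = 3.0687 cm

3.0687


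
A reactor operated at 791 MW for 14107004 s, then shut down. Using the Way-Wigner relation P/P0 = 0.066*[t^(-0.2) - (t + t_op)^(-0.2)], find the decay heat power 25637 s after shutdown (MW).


P/P0 = 0.066 * [t^(-0.2) - (t + t_op)^(-0.2)]
P/P0 = 0.066 * [25637^(-0.2) - (25637 + 14107004)^(-0.2)]
P/P0 = 0.066 * [0.1312885 - 0.03714970] = 0.006213161
P = 791 * 0.006213161 = 4.9146 MW

4.9146


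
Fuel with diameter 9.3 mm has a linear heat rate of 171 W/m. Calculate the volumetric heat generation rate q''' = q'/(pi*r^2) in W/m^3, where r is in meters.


r = D / 2 / 1000 = 9.3 / 2 / 1000 = 0.00465 m
q''' = q' / (pi * r^2)
q''' = 171 / (pi * 0.00465^2)
q''' = 2.5173e+06 W/m^3

2.5173e+06


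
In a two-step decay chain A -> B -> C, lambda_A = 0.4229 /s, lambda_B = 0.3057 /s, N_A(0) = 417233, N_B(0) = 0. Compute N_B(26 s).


N_B(t) = lambda_A * N_A0 / (lambda_B - lambda_A) * [exp(-lambda_A*t) - exp(-lambda_B*t)]
exp(-0.4229*26) = 1.677871e-05; exp(-0.3057*26) = 3.532975e-04
N_B = 0.4229 * 417233 / (0.3057 - 0.4229) * (1.677871e-05 - 3.532975e-04)
N_B = 506.64

506.64


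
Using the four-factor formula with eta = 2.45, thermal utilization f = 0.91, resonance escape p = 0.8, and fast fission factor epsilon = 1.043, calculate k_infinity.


k_inf = eta * f * p * epsilon
k_inf = 2.45 * 0.91 * 0.8 * 1.043
k_inf = 1.8603

1.8603


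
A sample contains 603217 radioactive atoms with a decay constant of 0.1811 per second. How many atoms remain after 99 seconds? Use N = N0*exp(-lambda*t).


N = N0 * exp(-lambda * t)
N = 603217 * exp(-0.1811 * 99)
N = 0.0098640

0.0098640


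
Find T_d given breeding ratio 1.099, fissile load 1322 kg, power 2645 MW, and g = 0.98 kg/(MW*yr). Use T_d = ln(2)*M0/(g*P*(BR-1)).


Breeding gain G = BR - 1 = 1.099 - 1 = 0.099
Fissile production rate = g * P * G = 0.98 * 2645 * 0.099 = 256.6179 kg/yr
T_d = ln(2) * M0 / (g * P * G)
T_d = ln(2) * 1322 / 256.6179 = 3.5708 yr

3.5708


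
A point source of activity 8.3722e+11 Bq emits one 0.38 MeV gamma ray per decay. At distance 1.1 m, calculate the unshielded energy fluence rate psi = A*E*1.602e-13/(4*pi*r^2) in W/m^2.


psi = A * E * 1.602e-13 / (4*pi*r^2)
psi = 8.3722e+11 * 0.38 * 1.602e-13 / (4*pi*1.1^2)
psi = 0.0033519 W/m^2

0.0033519


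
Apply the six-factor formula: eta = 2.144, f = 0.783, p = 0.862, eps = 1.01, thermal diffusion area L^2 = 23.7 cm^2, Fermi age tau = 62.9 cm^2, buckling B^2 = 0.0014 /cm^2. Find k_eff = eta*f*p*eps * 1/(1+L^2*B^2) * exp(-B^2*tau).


k_inf = eta*f*p*eps = 2.144*0.783*0.862*1.01 = 1.461555
P_TNL = 1/(1 + L^2*B^2) = 1/(1 + 23.7*0.0014) = 0.9678856
P_FNL = exp(-B^2*tau) = exp(-0.0014*62.9) = 0.9157059
k_eff = k_inf * P_TNL * P_FNL = 1.461555 * 0.9678856 * 0.9157059
k_eff = 1.2954

1.2954


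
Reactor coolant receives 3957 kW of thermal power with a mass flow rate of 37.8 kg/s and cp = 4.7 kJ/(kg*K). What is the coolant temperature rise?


dT = Q / (m_dot * cp)
dT = 3957 / (37.8 * 4.7)
dT = 22.273 C

22.273


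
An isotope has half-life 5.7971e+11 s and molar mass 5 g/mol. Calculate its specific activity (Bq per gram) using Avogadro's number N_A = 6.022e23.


lambda = ln(2) / t_half = ln(2) / 5.7971e+11 = 1.195679e-12 /s
SA = lambda * N_A / M
SA = 1.195679e-12 * 6.022e23 / 5
SA = 1.4401e+11 Bq/g

1.4401e+11


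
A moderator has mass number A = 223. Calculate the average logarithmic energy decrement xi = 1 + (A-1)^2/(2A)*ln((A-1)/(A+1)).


xi = 1 + (A-1)^2/(2A) * ln((A-1)/(A+1))
xi = 1 + (223-1)^2/(2*223) * ln((223-1)/(223 +1))
xi = 0.0089419

0.0089419


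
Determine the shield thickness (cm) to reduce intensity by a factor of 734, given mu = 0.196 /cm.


x = ln(factor) / mu
x = ln(734) / 0.196
x = 33.666 cm

33.666


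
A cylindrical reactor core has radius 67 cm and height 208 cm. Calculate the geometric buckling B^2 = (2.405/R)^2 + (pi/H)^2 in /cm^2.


B^2 = (2.405/R)^2 + (pi/H)^2
B^2 = (2.405/67)^2 + (pi/208)^2
B^2 = 0.0015166 /cm^2

0.0015166


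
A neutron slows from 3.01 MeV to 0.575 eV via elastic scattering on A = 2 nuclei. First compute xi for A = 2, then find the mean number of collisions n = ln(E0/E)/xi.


xi = 1 + (A-1)^2/(2A)*ln((A-1)/(A+1)) = 0.7253469 (for A = 2)
n = ln(E0/E) / xi
n = ln(3.01e6 / 0.575) / 0.7253469
n = ln(5.234783e+06) / 0.7253469 = 21.329

21.329


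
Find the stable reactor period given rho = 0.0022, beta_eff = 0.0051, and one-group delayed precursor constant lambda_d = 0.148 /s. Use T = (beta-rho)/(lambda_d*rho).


T = (beta - rho) / (lambda_d * rho)
T = (0.0051 - 0.0022) / (0.148 * 0.0022)
T = 8.9066 s

8.9066


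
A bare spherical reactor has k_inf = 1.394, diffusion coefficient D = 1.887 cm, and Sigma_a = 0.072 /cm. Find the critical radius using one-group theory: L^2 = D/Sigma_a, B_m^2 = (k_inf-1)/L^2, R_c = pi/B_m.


L^2 = D / Sigma_a = 1.887 / 0.072 = 26.20833 cm^2
B_m^2 = (k_inf - 1) / L^2 = (1.394 - 1) / 26.20833 = 0.01503339 /cm^2
For a bare sphere: B_g = pi/R, so R_c = pi / sqrt(B_m^2)
R_c = pi / sqrt(0.01503339) = 25.622 cm

25.622


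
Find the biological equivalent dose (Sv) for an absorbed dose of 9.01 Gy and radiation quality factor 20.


H = D * Q
H = 9.01 * 20
H = 180.20 Sv

180.20


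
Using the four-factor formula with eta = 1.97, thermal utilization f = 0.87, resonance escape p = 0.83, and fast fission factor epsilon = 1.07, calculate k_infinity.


k_inf = eta * f * p * epsilon
k_inf = 1.97 * 0.87 * 0.83 * 1.07
k_inf = 1.5221

1.5221


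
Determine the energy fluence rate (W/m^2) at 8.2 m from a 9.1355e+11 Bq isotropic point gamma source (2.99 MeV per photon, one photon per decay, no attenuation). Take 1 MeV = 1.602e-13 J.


psi = A * E * 1.602e-13 / (4*pi*r^2)
psi = 9.1355e+11 * 2.99 * 1.602e-13 / (4*pi*8.2^2)
psi = 5.1788e-04 W/m^2

5.1788e-04


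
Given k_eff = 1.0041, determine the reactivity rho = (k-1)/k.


rho = (k_eff - 1) / k_eff
rho = (1.0041 - 1) / 1.0041
rho = 0.0040833

0.0040833


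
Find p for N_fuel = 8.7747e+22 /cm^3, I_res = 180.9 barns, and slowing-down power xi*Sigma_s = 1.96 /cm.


p = exp(-N * I * 1e-24 / (xi*Sigma_s))
p = exp(-8.7747e+22 * 180.9 * 1e-24 / 1.96)
p = 3.0394e-04

3.0394e-04


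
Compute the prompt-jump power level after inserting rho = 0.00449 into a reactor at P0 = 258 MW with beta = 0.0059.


P1/P0 = beta / (beta - rho)
P1/P0 = 0.0059 / (0.0059 - 0.00449) = 4.184397
P1 = 258 * 4.184397 = 1079.6 MW

1079.6


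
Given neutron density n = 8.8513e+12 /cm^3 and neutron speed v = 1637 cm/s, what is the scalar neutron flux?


phi = n * v
phi = 8.8513e+12 * 1637
phi = 1.4490e+16 /cm^2/s

1.4490e+16


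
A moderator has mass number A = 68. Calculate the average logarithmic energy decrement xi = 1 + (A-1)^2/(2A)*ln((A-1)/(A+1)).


xi = 1 + (A-1)^2/(2A) * ln((A-1)/(A+1))
xi = 1 + (68-1)^2/(2*68) * ln((68-1)/(68 +1))
xi = 0.029126

0.029126


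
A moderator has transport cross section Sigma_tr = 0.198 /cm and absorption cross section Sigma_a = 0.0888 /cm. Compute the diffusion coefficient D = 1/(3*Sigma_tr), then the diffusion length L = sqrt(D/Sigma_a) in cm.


D = 1 / (3 * Sigma_tr) = 1 / (3 * 0.198) = 1.683502 cm
L = sqrt(D / Sigma_a)
L = sqrt(1.683502 / 0.0888)
L = 4.3541 cm

4.3541


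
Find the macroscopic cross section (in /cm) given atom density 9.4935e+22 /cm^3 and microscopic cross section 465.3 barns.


Sigma = N * sigma_barns * 1e-24
Sigma = 9.4935e+22 * 465.3 * 1e-24
Sigma = 44.173 /cm

44.173


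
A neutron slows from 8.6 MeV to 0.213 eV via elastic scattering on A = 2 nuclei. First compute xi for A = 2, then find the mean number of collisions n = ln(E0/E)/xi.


xi = 1 + (A-1)^2/(2A)*ln((A-1)/(A+1)) = 0.7253469 (for A = 2)
n = ln(E0/E) / xi
n = ln(8.6e6 / 0.213) / 0.7253469
n = ln(4.037559e+07) / 0.7253469 = 24.145

24.145


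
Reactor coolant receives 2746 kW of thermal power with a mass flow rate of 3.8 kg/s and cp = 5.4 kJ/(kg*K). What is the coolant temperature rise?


dT = Q / (m_dot * cp)
dT = 2746 / (3.8 * 5.4)
dT = 133.82 C

133.82


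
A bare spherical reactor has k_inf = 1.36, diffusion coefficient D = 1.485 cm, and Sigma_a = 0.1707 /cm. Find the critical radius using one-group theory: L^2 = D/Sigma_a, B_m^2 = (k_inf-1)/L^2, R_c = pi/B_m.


L^2 = D / Sigma_a = 1.485 / 0.1707 = 8.699473 cm^2
B_m^2 = (k_inf - 1) / L^2 = (1.36 - 1) / 8.699473 = 0.04138182 /cm^2
For a bare sphere: B_g = pi/R, so R_c = pi / sqrt(B_m^2)
R_c = pi / sqrt(0.04138182) = 15.443 cm

15.443


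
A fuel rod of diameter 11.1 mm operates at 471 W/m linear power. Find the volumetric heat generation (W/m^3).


r = D / 2 / 1000 = 11.1 / 2 / 1000 = 0.00555 m
q''' = q' / (pi * r^2)
q''' = 471 / (pi * 0.00555^2)
q''' = 4.8673e+06 W/m^3

4.8673e+06


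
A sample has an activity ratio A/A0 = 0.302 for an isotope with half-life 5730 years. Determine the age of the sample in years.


lambda = ln(2) / t_half = ln(2) / 5730 = 1.209681e-04 /yr
t = -ln(A/A0) / lambda
t = -ln(0.302) / 1.209681e-04
t = 9897.9 yr

9897.9


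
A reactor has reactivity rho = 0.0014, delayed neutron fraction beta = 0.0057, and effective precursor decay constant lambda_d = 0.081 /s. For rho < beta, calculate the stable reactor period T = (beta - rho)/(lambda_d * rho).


T = (beta - rho) / (lambda_d * rho)
T = (0.0057 - 0.0014) / (0.081 * 0.0014)
T = 37.919 s

37.919


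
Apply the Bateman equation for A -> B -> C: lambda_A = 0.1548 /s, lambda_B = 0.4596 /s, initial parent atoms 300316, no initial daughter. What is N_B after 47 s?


N_B(t) = lambda_A * N_A0 / (lambda_B - lambda_A) * [exp(-lambda_A*t) - exp(-lambda_B*t)]
exp(-0.1548*47) = 6.922247e-04; exp(-0.4596*47) = 4.156407e-10
N_B = 0.1548 * 300316 / (0.4596 - 0.1548) * (6.922247e-04 - 4.156407e-10)
N_B = 105.58

105.58


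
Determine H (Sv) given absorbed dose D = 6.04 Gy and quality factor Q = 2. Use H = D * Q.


H = D * Q
H = 6.04 * 2
H = 12.080 Sv

12.080


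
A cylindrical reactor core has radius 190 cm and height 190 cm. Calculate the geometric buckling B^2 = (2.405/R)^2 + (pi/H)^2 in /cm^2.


B^2 = (2.405/R)^2 + (pi/H)^2
B^2 = (2.405/190)^2 + (pi/190)^2
B^2 = 4.3362e-04 /cm^2

4.3362e-04


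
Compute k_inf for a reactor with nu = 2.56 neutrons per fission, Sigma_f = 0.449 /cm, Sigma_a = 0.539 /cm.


k_inf = nu * Sigma_f / Sigma_a
k_inf = 2.56 * 0.449 / 0.539
k_inf = 2.1325

2.1325


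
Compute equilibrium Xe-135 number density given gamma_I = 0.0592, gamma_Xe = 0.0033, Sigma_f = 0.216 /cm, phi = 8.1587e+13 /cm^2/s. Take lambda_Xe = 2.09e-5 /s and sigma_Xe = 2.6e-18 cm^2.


Xe_eq = (gamma_I + gamma_Xe) * Sigma_f * phi / (lambda_Xe + sigma_Xe * phi)
Numerator = (0.0592 + 0.0033) * 0.216 * 8.1587e+13 = 1.101424e+12
Denominator = 2.09e-5 + 2.6e-18 * 8.1587e+13 = 2.330262e-04
Xe_eq = 1.101424e+12 / 2.330262e-04 = 4.7266e+15 /cm^3

4.7266e+15


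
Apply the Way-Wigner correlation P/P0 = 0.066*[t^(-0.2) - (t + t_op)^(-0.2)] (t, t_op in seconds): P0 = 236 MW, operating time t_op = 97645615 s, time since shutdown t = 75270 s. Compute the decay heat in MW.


P/P0 = 0.066 * [t^(-0.2) - (t + t_op)^(-0.2)]
P/P0 = 0.066 * [75270^(-0.2) - (75270 + 97645615)^(-0.2)]
P/P0 = 0.066 * [0.1058463 - 0.02523495] = 0.005320349
P = 236 * 0.005320349 = 1.2556 MW

1.2556


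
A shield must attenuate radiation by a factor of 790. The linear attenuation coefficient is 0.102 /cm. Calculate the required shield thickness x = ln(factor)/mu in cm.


x = ln(factor) / mu
x = ln(790) / 0.102
x = 65.412 cm

65.412


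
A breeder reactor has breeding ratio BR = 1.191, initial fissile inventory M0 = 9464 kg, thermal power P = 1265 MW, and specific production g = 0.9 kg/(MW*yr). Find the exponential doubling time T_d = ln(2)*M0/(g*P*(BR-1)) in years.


Breeding gain G = BR - 1 = 1.191 - 1 = 0.191
Fissile production rate = g * P * G = 0.9 * 1265 * 0.191 = 217.4535 kg/yr
T_d = ln(2) * M0 / (g * P * G)
T_d = ln(2) * 9464 / 217.4535 = 30.167 yr

30.167


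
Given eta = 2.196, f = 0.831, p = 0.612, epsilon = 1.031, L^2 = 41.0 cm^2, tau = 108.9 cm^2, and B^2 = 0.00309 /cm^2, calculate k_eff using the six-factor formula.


k_inf = eta*f*p*eps = 2.196*0.831*0.612*1.031 = 1.151446
P_TNL = 1/(1 + L^2*B^2) = 1/(1 + 41.0*0.00309) = 0.8875556
P_FNL = exp(-B^2*tau) = exp(-0.00309*108.9) = 0.7142652
k_eff = k_inf * P_TNL * P_FNL = 1.151446 * 0.8875556 * 0.7142652
k_eff = 0.72996

0.72996


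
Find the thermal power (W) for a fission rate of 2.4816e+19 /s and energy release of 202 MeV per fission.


P = fission_rate * E_MeV * 1.602e-13
P = 2.4816e+19 * 202 * 1.602e-13
P = 8.0306e+08 W

8.0306e+08


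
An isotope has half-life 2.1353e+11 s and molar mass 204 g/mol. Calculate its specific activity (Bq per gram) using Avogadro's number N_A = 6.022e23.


lambda = ln(2) / t_half = ln(2) / 2.1353e+11 = 3.246135e-12 /s
SA = lambda * N_A / M
SA = 3.246135e-12 * 6.022e23 / 204
SA = 9.5825e+09 Bq/g

9.5825e+09
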